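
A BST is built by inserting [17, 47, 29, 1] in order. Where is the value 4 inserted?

Starting tree (level order): [17, 1, 47, None, None, 29]
Insertion path: 17 -> 1
Result: insert 4 as right child of 1
Final tree (level order): [17, 1, 47, None, 4, 29]


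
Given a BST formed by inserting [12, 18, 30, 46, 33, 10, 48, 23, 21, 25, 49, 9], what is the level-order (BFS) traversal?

Tree insertion order: [12, 18, 30, 46, 33, 10, 48, 23, 21, 25, 49, 9]
Tree (level-order array): [12, 10, 18, 9, None, None, 30, None, None, 23, 46, 21, 25, 33, 48, None, None, None, None, None, None, None, 49]
BFS from the root, enqueuing left then right child of each popped node:
  queue [12] -> pop 12, enqueue [10, 18], visited so far: [12]
  queue [10, 18] -> pop 10, enqueue [9], visited so far: [12, 10]
  queue [18, 9] -> pop 18, enqueue [30], visited so far: [12, 10, 18]
  queue [9, 30] -> pop 9, enqueue [none], visited so far: [12, 10, 18, 9]
  queue [30] -> pop 30, enqueue [23, 46], visited so far: [12, 10, 18, 9, 30]
  queue [23, 46] -> pop 23, enqueue [21, 25], visited so far: [12, 10, 18, 9, 30, 23]
  queue [46, 21, 25] -> pop 46, enqueue [33, 48], visited so far: [12, 10, 18, 9, 30, 23, 46]
  queue [21, 25, 33, 48] -> pop 21, enqueue [none], visited so far: [12, 10, 18, 9, 30, 23, 46, 21]
  queue [25, 33, 48] -> pop 25, enqueue [none], visited so far: [12, 10, 18, 9, 30, 23, 46, 21, 25]
  queue [33, 48] -> pop 33, enqueue [none], visited so far: [12, 10, 18, 9, 30, 23, 46, 21, 25, 33]
  queue [48] -> pop 48, enqueue [49], visited so far: [12, 10, 18, 9, 30, 23, 46, 21, 25, 33, 48]
  queue [49] -> pop 49, enqueue [none], visited so far: [12, 10, 18, 9, 30, 23, 46, 21, 25, 33, 48, 49]
Result: [12, 10, 18, 9, 30, 23, 46, 21, 25, 33, 48, 49]


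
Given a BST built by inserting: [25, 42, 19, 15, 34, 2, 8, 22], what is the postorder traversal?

Tree insertion order: [25, 42, 19, 15, 34, 2, 8, 22]
Tree (level-order array): [25, 19, 42, 15, 22, 34, None, 2, None, None, None, None, None, None, 8]
Postorder traversal: [8, 2, 15, 22, 19, 34, 42, 25]


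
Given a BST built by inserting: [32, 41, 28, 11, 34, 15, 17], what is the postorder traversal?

Tree insertion order: [32, 41, 28, 11, 34, 15, 17]
Tree (level-order array): [32, 28, 41, 11, None, 34, None, None, 15, None, None, None, 17]
Postorder traversal: [17, 15, 11, 28, 34, 41, 32]


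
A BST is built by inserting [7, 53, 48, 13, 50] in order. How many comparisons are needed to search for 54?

Search path for 54: 7 -> 53
Found: False
Comparisons: 2


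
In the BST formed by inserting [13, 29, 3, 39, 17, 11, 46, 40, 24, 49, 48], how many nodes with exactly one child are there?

Tree built from: [13, 29, 3, 39, 17, 11, 46, 40, 24, 49, 48]
Tree (level-order array): [13, 3, 29, None, 11, 17, 39, None, None, None, 24, None, 46, None, None, 40, 49, None, None, 48]
Rule: These are nodes with exactly 1 non-null child.
Per-node child counts:
  node 13: 2 child(ren)
  node 3: 1 child(ren)
  node 11: 0 child(ren)
  node 29: 2 child(ren)
  node 17: 1 child(ren)
  node 24: 0 child(ren)
  node 39: 1 child(ren)
  node 46: 2 child(ren)
  node 40: 0 child(ren)
  node 49: 1 child(ren)
  node 48: 0 child(ren)
Matching nodes: [3, 17, 39, 49]
Count of nodes with exactly one child: 4


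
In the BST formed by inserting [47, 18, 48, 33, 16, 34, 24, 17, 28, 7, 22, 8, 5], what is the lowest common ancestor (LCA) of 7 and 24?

Tree insertion order: [47, 18, 48, 33, 16, 34, 24, 17, 28, 7, 22, 8, 5]
Tree (level-order array): [47, 18, 48, 16, 33, None, None, 7, 17, 24, 34, 5, 8, None, None, 22, 28]
In a BST, the LCA of p=7, q=24 is the first node v on the
root-to-leaf path with p <= v <= q (go left if both < v, right if both > v).
Walk from root:
  at 47: both 7 and 24 < 47, go left
  at 18: 7 <= 18 <= 24, this is the LCA
LCA = 18


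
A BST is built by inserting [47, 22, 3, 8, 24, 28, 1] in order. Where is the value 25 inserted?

Starting tree (level order): [47, 22, None, 3, 24, 1, 8, None, 28]
Insertion path: 47 -> 22 -> 24 -> 28
Result: insert 25 as left child of 28
Final tree (level order): [47, 22, None, 3, 24, 1, 8, None, 28, None, None, None, None, 25]


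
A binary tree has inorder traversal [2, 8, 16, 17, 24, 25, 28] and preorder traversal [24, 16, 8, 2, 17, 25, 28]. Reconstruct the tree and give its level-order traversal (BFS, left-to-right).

Inorder:  [2, 8, 16, 17, 24, 25, 28]
Preorder: [24, 16, 8, 2, 17, 25, 28]
Algorithm: preorder visits root first, so consume preorder in order;
for each root, split the current inorder slice at that value into
left-subtree inorder and right-subtree inorder, then recurse.
Recursive splits:
  root=24; inorder splits into left=[2, 8, 16, 17], right=[25, 28]
  root=16; inorder splits into left=[2, 8], right=[17]
  root=8; inorder splits into left=[2], right=[]
  root=2; inorder splits into left=[], right=[]
  root=17; inorder splits into left=[], right=[]
  root=25; inorder splits into left=[], right=[28]
  root=28; inorder splits into left=[], right=[]
Reconstructed level-order: [24, 16, 25, 8, 17, 28, 2]


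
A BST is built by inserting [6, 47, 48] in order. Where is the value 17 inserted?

Starting tree (level order): [6, None, 47, None, 48]
Insertion path: 6 -> 47
Result: insert 17 as left child of 47
Final tree (level order): [6, None, 47, 17, 48]


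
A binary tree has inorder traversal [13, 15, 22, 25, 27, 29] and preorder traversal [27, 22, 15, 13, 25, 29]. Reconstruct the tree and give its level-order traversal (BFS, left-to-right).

Inorder:  [13, 15, 22, 25, 27, 29]
Preorder: [27, 22, 15, 13, 25, 29]
Algorithm: preorder visits root first, so consume preorder in order;
for each root, split the current inorder slice at that value into
left-subtree inorder and right-subtree inorder, then recurse.
Recursive splits:
  root=27; inorder splits into left=[13, 15, 22, 25], right=[29]
  root=22; inorder splits into left=[13, 15], right=[25]
  root=15; inorder splits into left=[13], right=[]
  root=13; inorder splits into left=[], right=[]
  root=25; inorder splits into left=[], right=[]
  root=29; inorder splits into left=[], right=[]
Reconstructed level-order: [27, 22, 29, 15, 25, 13]


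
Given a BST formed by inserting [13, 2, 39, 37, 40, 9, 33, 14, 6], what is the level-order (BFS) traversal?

Tree insertion order: [13, 2, 39, 37, 40, 9, 33, 14, 6]
Tree (level-order array): [13, 2, 39, None, 9, 37, 40, 6, None, 33, None, None, None, None, None, 14]
BFS from the root, enqueuing left then right child of each popped node:
  queue [13] -> pop 13, enqueue [2, 39], visited so far: [13]
  queue [2, 39] -> pop 2, enqueue [9], visited so far: [13, 2]
  queue [39, 9] -> pop 39, enqueue [37, 40], visited so far: [13, 2, 39]
  queue [9, 37, 40] -> pop 9, enqueue [6], visited so far: [13, 2, 39, 9]
  queue [37, 40, 6] -> pop 37, enqueue [33], visited so far: [13, 2, 39, 9, 37]
  queue [40, 6, 33] -> pop 40, enqueue [none], visited so far: [13, 2, 39, 9, 37, 40]
  queue [6, 33] -> pop 6, enqueue [none], visited so far: [13, 2, 39, 9, 37, 40, 6]
  queue [33] -> pop 33, enqueue [14], visited so far: [13, 2, 39, 9, 37, 40, 6, 33]
  queue [14] -> pop 14, enqueue [none], visited so far: [13, 2, 39, 9, 37, 40, 6, 33, 14]
Result: [13, 2, 39, 9, 37, 40, 6, 33, 14]


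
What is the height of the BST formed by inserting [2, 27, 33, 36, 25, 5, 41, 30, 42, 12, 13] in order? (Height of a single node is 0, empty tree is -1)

Insertion order: [2, 27, 33, 36, 25, 5, 41, 30, 42, 12, 13]
Tree (level-order array): [2, None, 27, 25, 33, 5, None, 30, 36, None, 12, None, None, None, 41, None, 13, None, 42]
Compute height bottom-up (empty subtree = -1):
  height(13) = 1 + max(-1, -1) = 0
  height(12) = 1 + max(-1, 0) = 1
  height(5) = 1 + max(-1, 1) = 2
  height(25) = 1 + max(2, -1) = 3
  height(30) = 1 + max(-1, -1) = 0
  height(42) = 1 + max(-1, -1) = 0
  height(41) = 1 + max(-1, 0) = 1
  height(36) = 1 + max(-1, 1) = 2
  height(33) = 1 + max(0, 2) = 3
  height(27) = 1 + max(3, 3) = 4
  height(2) = 1 + max(-1, 4) = 5
Height = 5


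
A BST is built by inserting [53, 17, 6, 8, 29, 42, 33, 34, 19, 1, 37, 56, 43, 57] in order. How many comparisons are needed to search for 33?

Search path for 33: 53 -> 17 -> 29 -> 42 -> 33
Found: True
Comparisons: 5


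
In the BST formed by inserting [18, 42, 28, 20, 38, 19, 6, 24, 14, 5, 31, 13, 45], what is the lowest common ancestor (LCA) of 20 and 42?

Tree insertion order: [18, 42, 28, 20, 38, 19, 6, 24, 14, 5, 31, 13, 45]
Tree (level-order array): [18, 6, 42, 5, 14, 28, 45, None, None, 13, None, 20, 38, None, None, None, None, 19, 24, 31]
In a BST, the LCA of p=20, q=42 is the first node v on the
root-to-leaf path with p <= v <= q (go left if both < v, right if both > v).
Walk from root:
  at 18: both 20 and 42 > 18, go right
  at 42: 20 <= 42 <= 42, this is the LCA
LCA = 42


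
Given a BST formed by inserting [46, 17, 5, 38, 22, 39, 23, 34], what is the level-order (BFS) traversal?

Tree insertion order: [46, 17, 5, 38, 22, 39, 23, 34]
Tree (level-order array): [46, 17, None, 5, 38, None, None, 22, 39, None, 23, None, None, None, 34]
BFS from the root, enqueuing left then right child of each popped node:
  queue [46] -> pop 46, enqueue [17], visited so far: [46]
  queue [17] -> pop 17, enqueue [5, 38], visited so far: [46, 17]
  queue [5, 38] -> pop 5, enqueue [none], visited so far: [46, 17, 5]
  queue [38] -> pop 38, enqueue [22, 39], visited so far: [46, 17, 5, 38]
  queue [22, 39] -> pop 22, enqueue [23], visited so far: [46, 17, 5, 38, 22]
  queue [39, 23] -> pop 39, enqueue [none], visited so far: [46, 17, 5, 38, 22, 39]
  queue [23] -> pop 23, enqueue [34], visited so far: [46, 17, 5, 38, 22, 39, 23]
  queue [34] -> pop 34, enqueue [none], visited so far: [46, 17, 5, 38, 22, 39, 23, 34]
Result: [46, 17, 5, 38, 22, 39, 23, 34]


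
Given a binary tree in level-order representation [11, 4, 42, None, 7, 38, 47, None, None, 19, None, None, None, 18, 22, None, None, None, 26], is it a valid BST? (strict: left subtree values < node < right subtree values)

Level-order array: [11, 4, 42, None, 7, 38, 47, None, None, 19, None, None, None, 18, 22, None, None, None, 26]
Validate using subtree bounds (lo, hi): at each node, require lo < value < hi,
then recurse left with hi=value and right with lo=value.
Preorder trace (stopping at first violation):
  at node 11 with bounds (-inf, +inf): OK
  at node 4 with bounds (-inf, 11): OK
  at node 7 with bounds (4, 11): OK
  at node 42 with bounds (11, +inf): OK
  at node 38 with bounds (11, 42): OK
  at node 19 with bounds (11, 38): OK
  at node 18 with bounds (11, 19): OK
  at node 22 with bounds (19, 38): OK
  at node 26 with bounds (22, 38): OK
  at node 47 with bounds (42, +inf): OK
No violation found at any node.
Result: Valid BST


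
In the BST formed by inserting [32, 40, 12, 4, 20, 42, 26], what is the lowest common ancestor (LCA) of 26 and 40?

Tree insertion order: [32, 40, 12, 4, 20, 42, 26]
Tree (level-order array): [32, 12, 40, 4, 20, None, 42, None, None, None, 26]
In a BST, the LCA of p=26, q=40 is the first node v on the
root-to-leaf path with p <= v <= q (go left if both < v, right if both > v).
Walk from root:
  at 32: 26 <= 32 <= 40, this is the LCA
LCA = 32


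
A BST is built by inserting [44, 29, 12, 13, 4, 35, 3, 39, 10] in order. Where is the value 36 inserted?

Starting tree (level order): [44, 29, None, 12, 35, 4, 13, None, 39, 3, 10]
Insertion path: 44 -> 29 -> 35 -> 39
Result: insert 36 as left child of 39
Final tree (level order): [44, 29, None, 12, 35, 4, 13, None, 39, 3, 10, None, None, 36]


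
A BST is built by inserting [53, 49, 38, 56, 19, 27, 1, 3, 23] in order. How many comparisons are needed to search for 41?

Search path for 41: 53 -> 49 -> 38
Found: False
Comparisons: 3


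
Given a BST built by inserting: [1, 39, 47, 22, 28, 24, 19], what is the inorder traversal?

Tree insertion order: [1, 39, 47, 22, 28, 24, 19]
Tree (level-order array): [1, None, 39, 22, 47, 19, 28, None, None, None, None, 24]
Inorder traversal: [1, 19, 22, 24, 28, 39, 47]


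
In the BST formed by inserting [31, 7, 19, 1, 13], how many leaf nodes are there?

Tree built from: [31, 7, 19, 1, 13]
Tree (level-order array): [31, 7, None, 1, 19, None, None, 13]
Rule: A leaf has 0 children.
Per-node child counts:
  node 31: 1 child(ren)
  node 7: 2 child(ren)
  node 1: 0 child(ren)
  node 19: 1 child(ren)
  node 13: 0 child(ren)
Matching nodes: [1, 13]
Count of leaf nodes: 2


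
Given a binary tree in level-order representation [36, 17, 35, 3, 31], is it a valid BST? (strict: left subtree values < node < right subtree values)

Level-order array: [36, 17, 35, 3, 31]
Validate using subtree bounds (lo, hi): at each node, require lo < value < hi,
then recurse left with hi=value and right with lo=value.
Preorder trace (stopping at first violation):
  at node 36 with bounds (-inf, +inf): OK
  at node 17 with bounds (-inf, 36): OK
  at node 3 with bounds (-inf, 17): OK
  at node 31 with bounds (17, 36): OK
  at node 35 with bounds (36, +inf): VIOLATION
Node 35 violates its bound: not (36 < 35 < +inf).
Result: Not a valid BST


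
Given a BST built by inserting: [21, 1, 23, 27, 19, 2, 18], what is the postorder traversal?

Tree insertion order: [21, 1, 23, 27, 19, 2, 18]
Tree (level-order array): [21, 1, 23, None, 19, None, 27, 2, None, None, None, None, 18]
Postorder traversal: [18, 2, 19, 1, 27, 23, 21]


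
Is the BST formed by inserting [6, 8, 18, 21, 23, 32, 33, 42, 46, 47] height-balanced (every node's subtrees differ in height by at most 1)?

Tree (level-order array): [6, None, 8, None, 18, None, 21, None, 23, None, 32, None, 33, None, 42, None, 46, None, 47]
Definition: a tree is height-balanced if, at every node, |h(left) - h(right)| <= 1 (empty subtree has height -1).
Bottom-up per-node check:
  node 47: h_left=-1, h_right=-1, diff=0 [OK], height=0
  node 46: h_left=-1, h_right=0, diff=1 [OK], height=1
  node 42: h_left=-1, h_right=1, diff=2 [FAIL (|-1-1|=2 > 1)], height=2
  node 33: h_left=-1, h_right=2, diff=3 [FAIL (|-1-2|=3 > 1)], height=3
  node 32: h_left=-1, h_right=3, diff=4 [FAIL (|-1-3|=4 > 1)], height=4
  node 23: h_left=-1, h_right=4, diff=5 [FAIL (|-1-4|=5 > 1)], height=5
  node 21: h_left=-1, h_right=5, diff=6 [FAIL (|-1-5|=6 > 1)], height=6
  node 18: h_left=-1, h_right=6, diff=7 [FAIL (|-1-6|=7 > 1)], height=7
  node 8: h_left=-1, h_right=7, diff=8 [FAIL (|-1-7|=8 > 1)], height=8
  node 6: h_left=-1, h_right=8, diff=9 [FAIL (|-1-8|=9 > 1)], height=9
Node 42 violates the condition: |-1 - 1| = 2 > 1.
Result: Not balanced


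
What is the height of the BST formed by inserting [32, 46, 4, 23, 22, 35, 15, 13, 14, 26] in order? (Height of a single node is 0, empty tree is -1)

Insertion order: [32, 46, 4, 23, 22, 35, 15, 13, 14, 26]
Tree (level-order array): [32, 4, 46, None, 23, 35, None, 22, 26, None, None, 15, None, None, None, 13, None, None, 14]
Compute height bottom-up (empty subtree = -1):
  height(14) = 1 + max(-1, -1) = 0
  height(13) = 1 + max(-1, 0) = 1
  height(15) = 1 + max(1, -1) = 2
  height(22) = 1 + max(2, -1) = 3
  height(26) = 1 + max(-1, -1) = 0
  height(23) = 1 + max(3, 0) = 4
  height(4) = 1 + max(-1, 4) = 5
  height(35) = 1 + max(-1, -1) = 0
  height(46) = 1 + max(0, -1) = 1
  height(32) = 1 + max(5, 1) = 6
Height = 6


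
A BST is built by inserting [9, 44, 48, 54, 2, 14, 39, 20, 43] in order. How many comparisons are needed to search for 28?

Search path for 28: 9 -> 44 -> 14 -> 39 -> 20
Found: False
Comparisons: 5


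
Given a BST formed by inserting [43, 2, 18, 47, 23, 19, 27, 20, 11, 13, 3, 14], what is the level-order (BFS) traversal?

Tree insertion order: [43, 2, 18, 47, 23, 19, 27, 20, 11, 13, 3, 14]
Tree (level-order array): [43, 2, 47, None, 18, None, None, 11, 23, 3, 13, 19, 27, None, None, None, 14, None, 20]
BFS from the root, enqueuing left then right child of each popped node:
  queue [43] -> pop 43, enqueue [2, 47], visited so far: [43]
  queue [2, 47] -> pop 2, enqueue [18], visited so far: [43, 2]
  queue [47, 18] -> pop 47, enqueue [none], visited so far: [43, 2, 47]
  queue [18] -> pop 18, enqueue [11, 23], visited so far: [43, 2, 47, 18]
  queue [11, 23] -> pop 11, enqueue [3, 13], visited so far: [43, 2, 47, 18, 11]
  queue [23, 3, 13] -> pop 23, enqueue [19, 27], visited so far: [43, 2, 47, 18, 11, 23]
  queue [3, 13, 19, 27] -> pop 3, enqueue [none], visited so far: [43, 2, 47, 18, 11, 23, 3]
  queue [13, 19, 27] -> pop 13, enqueue [14], visited so far: [43, 2, 47, 18, 11, 23, 3, 13]
  queue [19, 27, 14] -> pop 19, enqueue [20], visited so far: [43, 2, 47, 18, 11, 23, 3, 13, 19]
  queue [27, 14, 20] -> pop 27, enqueue [none], visited so far: [43, 2, 47, 18, 11, 23, 3, 13, 19, 27]
  queue [14, 20] -> pop 14, enqueue [none], visited so far: [43, 2, 47, 18, 11, 23, 3, 13, 19, 27, 14]
  queue [20] -> pop 20, enqueue [none], visited so far: [43, 2, 47, 18, 11, 23, 3, 13, 19, 27, 14, 20]
Result: [43, 2, 47, 18, 11, 23, 3, 13, 19, 27, 14, 20]


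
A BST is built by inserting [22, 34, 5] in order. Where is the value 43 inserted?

Starting tree (level order): [22, 5, 34]
Insertion path: 22 -> 34
Result: insert 43 as right child of 34
Final tree (level order): [22, 5, 34, None, None, None, 43]


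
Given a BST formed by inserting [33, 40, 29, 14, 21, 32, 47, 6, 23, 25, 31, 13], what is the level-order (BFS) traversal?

Tree insertion order: [33, 40, 29, 14, 21, 32, 47, 6, 23, 25, 31, 13]
Tree (level-order array): [33, 29, 40, 14, 32, None, 47, 6, 21, 31, None, None, None, None, 13, None, 23, None, None, None, None, None, 25]
BFS from the root, enqueuing left then right child of each popped node:
  queue [33] -> pop 33, enqueue [29, 40], visited so far: [33]
  queue [29, 40] -> pop 29, enqueue [14, 32], visited so far: [33, 29]
  queue [40, 14, 32] -> pop 40, enqueue [47], visited so far: [33, 29, 40]
  queue [14, 32, 47] -> pop 14, enqueue [6, 21], visited so far: [33, 29, 40, 14]
  queue [32, 47, 6, 21] -> pop 32, enqueue [31], visited so far: [33, 29, 40, 14, 32]
  queue [47, 6, 21, 31] -> pop 47, enqueue [none], visited so far: [33, 29, 40, 14, 32, 47]
  queue [6, 21, 31] -> pop 6, enqueue [13], visited so far: [33, 29, 40, 14, 32, 47, 6]
  queue [21, 31, 13] -> pop 21, enqueue [23], visited so far: [33, 29, 40, 14, 32, 47, 6, 21]
  queue [31, 13, 23] -> pop 31, enqueue [none], visited so far: [33, 29, 40, 14, 32, 47, 6, 21, 31]
  queue [13, 23] -> pop 13, enqueue [none], visited so far: [33, 29, 40, 14, 32, 47, 6, 21, 31, 13]
  queue [23] -> pop 23, enqueue [25], visited so far: [33, 29, 40, 14, 32, 47, 6, 21, 31, 13, 23]
  queue [25] -> pop 25, enqueue [none], visited so far: [33, 29, 40, 14, 32, 47, 6, 21, 31, 13, 23, 25]
Result: [33, 29, 40, 14, 32, 47, 6, 21, 31, 13, 23, 25]


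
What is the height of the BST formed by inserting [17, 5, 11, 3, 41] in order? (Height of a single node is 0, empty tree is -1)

Insertion order: [17, 5, 11, 3, 41]
Tree (level-order array): [17, 5, 41, 3, 11]
Compute height bottom-up (empty subtree = -1):
  height(3) = 1 + max(-1, -1) = 0
  height(11) = 1 + max(-1, -1) = 0
  height(5) = 1 + max(0, 0) = 1
  height(41) = 1 + max(-1, -1) = 0
  height(17) = 1 + max(1, 0) = 2
Height = 2


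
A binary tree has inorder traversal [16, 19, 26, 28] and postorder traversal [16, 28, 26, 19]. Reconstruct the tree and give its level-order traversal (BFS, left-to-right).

Inorder:   [16, 19, 26, 28]
Postorder: [16, 28, 26, 19]
Algorithm: postorder visits root last, so walk postorder right-to-left;
each value is the root of the current inorder slice — split it at that
value, recurse on the right subtree first, then the left.
Recursive splits:
  root=19; inorder splits into left=[16], right=[26, 28]
  root=26; inorder splits into left=[], right=[28]
  root=28; inorder splits into left=[], right=[]
  root=16; inorder splits into left=[], right=[]
Reconstructed level-order: [19, 16, 26, 28]


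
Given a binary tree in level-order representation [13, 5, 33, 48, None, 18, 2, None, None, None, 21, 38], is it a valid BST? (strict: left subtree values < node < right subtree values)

Level-order array: [13, 5, 33, 48, None, 18, 2, None, None, None, 21, 38]
Validate using subtree bounds (lo, hi): at each node, require lo < value < hi,
then recurse left with hi=value and right with lo=value.
Preorder trace (stopping at first violation):
  at node 13 with bounds (-inf, +inf): OK
  at node 5 with bounds (-inf, 13): OK
  at node 48 with bounds (-inf, 5): VIOLATION
Node 48 violates its bound: not (-inf < 48 < 5).
Result: Not a valid BST


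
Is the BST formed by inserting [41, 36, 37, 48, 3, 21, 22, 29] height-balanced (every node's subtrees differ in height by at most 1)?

Tree (level-order array): [41, 36, 48, 3, 37, None, None, None, 21, None, None, None, 22, None, 29]
Definition: a tree is height-balanced if, at every node, |h(left) - h(right)| <= 1 (empty subtree has height -1).
Bottom-up per-node check:
  node 29: h_left=-1, h_right=-1, diff=0 [OK], height=0
  node 22: h_left=-1, h_right=0, diff=1 [OK], height=1
  node 21: h_left=-1, h_right=1, diff=2 [FAIL (|-1-1|=2 > 1)], height=2
  node 3: h_left=-1, h_right=2, diff=3 [FAIL (|-1-2|=3 > 1)], height=3
  node 37: h_left=-1, h_right=-1, diff=0 [OK], height=0
  node 36: h_left=3, h_right=0, diff=3 [FAIL (|3-0|=3 > 1)], height=4
  node 48: h_left=-1, h_right=-1, diff=0 [OK], height=0
  node 41: h_left=4, h_right=0, diff=4 [FAIL (|4-0|=4 > 1)], height=5
Node 21 violates the condition: |-1 - 1| = 2 > 1.
Result: Not balanced


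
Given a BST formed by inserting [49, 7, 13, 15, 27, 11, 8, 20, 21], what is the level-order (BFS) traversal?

Tree insertion order: [49, 7, 13, 15, 27, 11, 8, 20, 21]
Tree (level-order array): [49, 7, None, None, 13, 11, 15, 8, None, None, 27, None, None, 20, None, None, 21]
BFS from the root, enqueuing left then right child of each popped node:
  queue [49] -> pop 49, enqueue [7], visited so far: [49]
  queue [7] -> pop 7, enqueue [13], visited so far: [49, 7]
  queue [13] -> pop 13, enqueue [11, 15], visited so far: [49, 7, 13]
  queue [11, 15] -> pop 11, enqueue [8], visited so far: [49, 7, 13, 11]
  queue [15, 8] -> pop 15, enqueue [27], visited so far: [49, 7, 13, 11, 15]
  queue [8, 27] -> pop 8, enqueue [none], visited so far: [49, 7, 13, 11, 15, 8]
  queue [27] -> pop 27, enqueue [20], visited so far: [49, 7, 13, 11, 15, 8, 27]
  queue [20] -> pop 20, enqueue [21], visited so far: [49, 7, 13, 11, 15, 8, 27, 20]
  queue [21] -> pop 21, enqueue [none], visited so far: [49, 7, 13, 11, 15, 8, 27, 20, 21]
Result: [49, 7, 13, 11, 15, 8, 27, 20, 21]


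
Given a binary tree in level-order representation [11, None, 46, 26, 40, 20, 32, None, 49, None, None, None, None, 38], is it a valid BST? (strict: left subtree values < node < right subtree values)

Level-order array: [11, None, 46, 26, 40, 20, 32, None, 49, None, None, None, None, 38]
Validate using subtree bounds (lo, hi): at each node, require lo < value < hi,
then recurse left with hi=value and right with lo=value.
Preorder trace (stopping at first violation):
  at node 11 with bounds (-inf, +inf): OK
  at node 46 with bounds (11, +inf): OK
  at node 26 with bounds (11, 46): OK
  at node 20 with bounds (11, 26): OK
  at node 32 with bounds (26, 46): OK
  at node 40 with bounds (46, +inf): VIOLATION
Node 40 violates its bound: not (46 < 40 < +inf).
Result: Not a valid BST


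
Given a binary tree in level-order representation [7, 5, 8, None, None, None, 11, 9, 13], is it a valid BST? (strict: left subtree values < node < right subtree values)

Level-order array: [7, 5, 8, None, None, None, 11, 9, 13]
Validate using subtree bounds (lo, hi): at each node, require lo < value < hi,
then recurse left with hi=value and right with lo=value.
Preorder trace (stopping at first violation):
  at node 7 with bounds (-inf, +inf): OK
  at node 5 with bounds (-inf, 7): OK
  at node 8 with bounds (7, +inf): OK
  at node 11 with bounds (8, +inf): OK
  at node 9 with bounds (8, 11): OK
  at node 13 with bounds (11, +inf): OK
No violation found at any node.
Result: Valid BST


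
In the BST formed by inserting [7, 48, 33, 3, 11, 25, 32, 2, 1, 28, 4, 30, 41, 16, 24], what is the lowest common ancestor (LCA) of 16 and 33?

Tree insertion order: [7, 48, 33, 3, 11, 25, 32, 2, 1, 28, 4, 30, 41, 16, 24]
Tree (level-order array): [7, 3, 48, 2, 4, 33, None, 1, None, None, None, 11, 41, None, None, None, 25, None, None, 16, 32, None, 24, 28, None, None, None, None, 30]
In a BST, the LCA of p=16, q=33 is the first node v on the
root-to-leaf path with p <= v <= q (go left if both < v, right if both > v).
Walk from root:
  at 7: both 16 and 33 > 7, go right
  at 48: both 16 and 33 < 48, go left
  at 33: 16 <= 33 <= 33, this is the LCA
LCA = 33


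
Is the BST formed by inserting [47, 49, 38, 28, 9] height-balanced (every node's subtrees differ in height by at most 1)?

Tree (level-order array): [47, 38, 49, 28, None, None, None, 9]
Definition: a tree is height-balanced if, at every node, |h(left) - h(right)| <= 1 (empty subtree has height -1).
Bottom-up per-node check:
  node 9: h_left=-1, h_right=-1, diff=0 [OK], height=0
  node 28: h_left=0, h_right=-1, diff=1 [OK], height=1
  node 38: h_left=1, h_right=-1, diff=2 [FAIL (|1--1|=2 > 1)], height=2
  node 49: h_left=-1, h_right=-1, diff=0 [OK], height=0
  node 47: h_left=2, h_right=0, diff=2 [FAIL (|2-0|=2 > 1)], height=3
Node 38 violates the condition: |1 - -1| = 2 > 1.
Result: Not balanced


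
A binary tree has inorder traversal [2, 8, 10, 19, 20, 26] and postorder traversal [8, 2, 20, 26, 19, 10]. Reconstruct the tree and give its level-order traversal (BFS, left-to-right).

Inorder:   [2, 8, 10, 19, 20, 26]
Postorder: [8, 2, 20, 26, 19, 10]
Algorithm: postorder visits root last, so walk postorder right-to-left;
each value is the root of the current inorder slice — split it at that
value, recurse on the right subtree first, then the left.
Recursive splits:
  root=10; inorder splits into left=[2, 8], right=[19, 20, 26]
  root=19; inorder splits into left=[], right=[20, 26]
  root=26; inorder splits into left=[20], right=[]
  root=20; inorder splits into left=[], right=[]
  root=2; inorder splits into left=[], right=[8]
  root=8; inorder splits into left=[], right=[]
Reconstructed level-order: [10, 2, 19, 8, 26, 20]


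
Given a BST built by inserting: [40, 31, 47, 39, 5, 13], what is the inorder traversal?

Tree insertion order: [40, 31, 47, 39, 5, 13]
Tree (level-order array): [40, 31, 47, 5, 39, None, None, None, 13]
Inorder traversal: [5, 13, 31, 39, 40, 47]


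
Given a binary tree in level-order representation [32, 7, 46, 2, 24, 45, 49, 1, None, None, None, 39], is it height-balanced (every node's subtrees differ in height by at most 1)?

Tree (level-order array): [32, 7, 46, 2, 24, 45, 49, 1, None, None, None, 39]
Definition: a tree is height-balanced if, at every node, |h(left) - h(right)| <= 1 (empty subtree has height -1).
Bottom-up per-node check:
  node 1: h_left=-1, h_right=-1, diff=0 [OK], height=0
  node 2: h_left=0, h_right=-1, diff=1 [OK], height=1
  node 24: h_left=-1, h_right=-1, diff=0 [OK], height=0
  node 7: h_left=1, h_right=0, diff=1 [OK], height=2
  node 39: h_left=-1, h_right=-1, diff=0 [OK], height=0
  node 45: h_left=0, h_right=-1, diff=1 [OK], height=1
  node 49: h_left=-1, h_right=-1, diff=0 [OK], height=0
  node 46: h_left=1, h_right=0, diff=1 [OK], height=2
  node 32: h_left=2, h_right=2, diff=0 [OK], height=3
All nodes satisfy the balance condition.
Result: Balanced


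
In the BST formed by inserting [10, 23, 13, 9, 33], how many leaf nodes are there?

Tree built from: [10, 23, 13, 9, 33]
Tree (level-order array): [10, 9, 23, None, None, 13, 33]
Rule: A leaf has 0 children.
Per-node child counts:
  node 10: 2 child(ren)
  node 9: 0 child(ren)
  node 23: 2 child(ren)
  node 13: 0 child(ren)
  node 33: 0 child(ren)
Matching nodes: [9, 13, 33]
Count of leaf nodes: 3


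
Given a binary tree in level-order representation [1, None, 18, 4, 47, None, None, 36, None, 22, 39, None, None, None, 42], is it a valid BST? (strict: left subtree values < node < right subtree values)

Level-order array: [1, None, 18, 4, 47, None, None, 36, None, 22, 39, None, None, None, 42]
Validate using subtree bounds (lo, hi): at each node, require lo < value < hi,
then recurse left with hi=value and right with lo=value.
Preorder trace (stopping at first violation):
  at node 1 with bounds (-inf, +inf): OK
  at node 18 with bounds (1, +inf): OK
  at node 4 with bounds (1, 18): OK
  at node 47 with bounds (18, +inf): OK
  at node 36 with bounds (18, 47): OK
  at node 22 with bounds (18, 36): OK
  at node 39 with bounds (36, 47): OK
  at node 42 with bounds (39, 47): OK
No violation found at any node.
Result: Valid BST


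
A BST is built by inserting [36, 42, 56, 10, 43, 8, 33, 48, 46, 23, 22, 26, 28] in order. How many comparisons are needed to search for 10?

Search path for 10: 36 -> 10
Found: True
Comparisons: 2


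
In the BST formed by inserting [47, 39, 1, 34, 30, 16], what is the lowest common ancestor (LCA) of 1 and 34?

Tree insertion order: [47, 39, 1, 34, 30, 16]
Tree (level-order array): [47, 39, None, 1, None, None, 34, 30, None, 16]
In a BST, the LCA of p=1, q=34 is the first node v on the
root-to-leaf path with p <= v <= q (go left if both < v, right if both > v).
Walk from root:
  at 47: both 1 and 34 < 47, go left
  at 39: both 1 and 34 < 39, go left
  at 1: 1 <= 1 <= 34, this is the LCA
LCA = 1


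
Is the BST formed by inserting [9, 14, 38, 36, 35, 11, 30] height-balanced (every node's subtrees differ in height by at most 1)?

Tree (level-order array): [9, None, 14, 11, 38, None, None, 36, None, 35, None, 30]
Definition: a tree is height-balanced if, at every node, |h(left) - h(right)| <= 1 (empty subtree has height -1).
Bottom-up per-node check:
  node 11: h_left=-1, h_right=-1, diff=0 [OK], height=0
  node 30: h_left=-1, h_right=-1, diff=0 [OK], height=0
  node 35: h_left=0, h_right=-1, diff=1 [OK], height=1
  node 36: h_left=1, h_right=-1, diff=2 [FAIL (|1--1|=2 > 1)], height=2
  node 38: h_left=2, h_right=-1, diff=3 [FAIL (|2--1|=3 > 1)], height=3
  node 14: h_left=0, h_right=3, diff=3 [FAIL (|0-3|=3 > 1)], height=4
  node 9: h_left=-1, h_right=4, diff=5 [FAIL (|-1-4|=5 > 1)], height=5
Node 36 violates the condition: |1 - -1| = 2 > 1.
Result: Not balanced


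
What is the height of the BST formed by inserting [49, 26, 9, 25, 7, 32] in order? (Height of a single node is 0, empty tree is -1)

Insertion order: [49, 26, 9, 25, 7, 32]
Tree (level-order array): [49, 26, None, 9, 32, 7, 25]
Compute height bottom-up (empty subtree = -1):
  height(7) = 1 + max(-1, -1) = 0
  height(25) = 1 + max(-1, -1) = 0
  height(9) = 1 + max(0, 0) = 1
  height(32) = 1 + max(-1, -1) = 0
  height(26) = 1 + max(1, 0) = 2
  height(49) = 1 + max(2, -1) = 3
Height = 3


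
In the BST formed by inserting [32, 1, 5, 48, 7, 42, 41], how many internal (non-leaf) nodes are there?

Tree built from: [32, 1, 5, 48, 7, 42, 41]
Tree (level-order array): [32, 1, 48, None, 5, 42, None, None, 7, 41]
Rule: An internal node has at least one child.
Per-node child counts:
  node 32: 2 child(ren)
  node 1: 1 child(ren)
  node 5: 1 child(ren)
  node 7: 0 child(ren)
  node 48: 1 child(ren)
  node 42: 1 child(ren)
  node 41: 0 child(ren)
Matching nodes: [32, 1, 5, 48, 42]
Count of internal (non-leaf) nodes: 5


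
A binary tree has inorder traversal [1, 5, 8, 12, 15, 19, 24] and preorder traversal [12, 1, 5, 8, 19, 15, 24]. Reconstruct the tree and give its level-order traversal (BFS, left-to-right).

Inorder:  [1, 5, 8, 12, 15, 19, 24]
Preorder: [12, 1, 5, 8, 19, 15, 24]
Algorithm: preorder visits root first, so consume preorder in order;
for each root, split the current inorder slice at that value into
left-subtree inorder and right-subtree inorder, then recurse.
Recursive splits:
  root=12; inorder splits into left=[1, 5, 8], right=[15, 19, 24]
  root=1; inorder splits into left=[], right=[5, 8]
  root=5; inorder splits into left=[], right=[8]
  root=8; inorder splits into left=[], right=[]
  root=19; inorder splits into left=[15], right=[24]
  root=15; inorder splits into left=[], right=[]
  root=24; inorder splits into left=[], right=[]
Reconstructed level-order: [12, 1, 19, 5, 15, 24, 8]


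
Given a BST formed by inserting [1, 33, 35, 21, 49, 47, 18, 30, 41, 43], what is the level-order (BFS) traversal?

Tree insertion order: [1, 33, 35, 21, 49, 47, 18, 30, 41, 43]
Tree (level-order array): [1, None, 33, 21, 35, 18, 30, None, 49, None, None, None, None, 47, None, 41, None, None, 43]
BFS from the root, enqueuing left then right child of each popped node:
  queue [1] -> pop 1, enqueue [33], visited so far: [1]
  queue [33] -> pop 33, enqueue [21, 35], visited so far: [1, 33]
  queue [21, 35] -> pop 21, enqueue [18, 30], visited so far: [1, 33, 21]
  queue [35, 18, 30] -> pop 35, enqueue [49], visited so far: [1, 33, 21, 35]
  queue [18, 30, 49] -> pop 18, enqueue [none], visited so far: [1, 33, 21, 35, 18]
  queue [30, 49] -> pop 30, enqueue [none], visited so far: [1, 33, 21, 35, 18, 30]
  queue [49] -> pop 49, enqueue [47], visited so far: [1, 33, 21, 35, 18, 30, 49]
  queue [47] -> pop 47, enqueue [41], visited so far: [1, 33, 21, 35, 18, 30, 49, 47]
  queue [41] -> pop 41, enqueue [43], visited so far: [1, 33, 21, 35, 18, 30, 49, 47, 41]
  queue [43] -> pop 43, enqueue [none], visited so far: [1, 33, 21, 35, 18, 30, 49, 47, 41, 43]
Result: [1, 33, 21, 35, 18, 30, 49, 47, 41, 43]


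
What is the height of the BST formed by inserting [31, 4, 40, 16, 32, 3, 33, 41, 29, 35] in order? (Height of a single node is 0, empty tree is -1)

Insertion order: [31, 4, 40, 16, 32, 3, 33, 41, 29, 35]
Tree (level-order array): [31, 4, 40, 3, 16, 32, 41, None, None, None, 29, None, 33, None, None, None, None, None, 35]
Compute height bottom-up (empty subtree = -1):
  height(3) = 1 + max(-1, -1) = 0
  height(29) = 1 + max(-1, -1) = 0
  height(16) = 1 + max(-1, 0) = 1
  height(4) = 1 + max(0, 1) = 2
  height(35) = 1 + max(-1, -1) = 0
  height(33) = 1 + max(-1, 0) = 1
  height(32) = 1 + max(-1, 1) = 2
  height(41) = 1 + max(-1, -1) = 0
  height(40) = 1 + max(2, 0) = 3
  height(31) = 1 + max(2, 3) = 4
Height = 4


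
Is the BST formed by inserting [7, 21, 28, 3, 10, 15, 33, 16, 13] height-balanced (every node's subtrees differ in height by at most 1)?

Tree (level-order array): [7, 3, 21, None, None, 10, 28, None, 15, None, 33, 13, 16]
Definition: a tree is height-balanced if, at every node, |h(left) - h(right)| <= 1 (empty subtree has height -1).
Bottom-up per-node check:
  node 3: h_left=-1, h_right=-1, diff=0 [OK], height=0
  node 13: h_left=-1, h_right=-1, diff=0 [OK], height=0
  node 16: h_left=-1, h_right=-1, diff=0 [OK], height=0
  node 15: h_left=0, h_right=0, diff=0 [OK], height=1
  node 10: h_left=-1, h_right=1, diff=2 [FAIL (|-1-1|=2 > 1)], height=2
  node 33: h_left=-1, h_right=-1, diff=0 [OK], height=0
  node 28: h_left=-1, h_right=0, diff=1 [OK], height=1
  node 21: h_left=2, h_right=1, diff=1 [OK], height=3
  node 7: h_left=0, h_right=3, diff=3 [FAIL (|0-3|=3 > 1)], height=4
Node 10 violates the condition: |-1 - 1| = 2 > 1.
Result: Not balanced


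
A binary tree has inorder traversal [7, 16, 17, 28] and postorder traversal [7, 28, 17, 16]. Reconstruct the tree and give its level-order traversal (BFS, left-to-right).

Inorder:   [7, 16, 17, 28]
Postorder: [7, 28, 17, 16]
Algorithm: postorder visits root last, so walk postorder right-to-left;
each value is the root of the current inorder slice — split it at that
value, recurse on the right subtree first, then the left.
Recursive splits:
  root=16; inorder splits into left=[7], right=[17, 28]
  root=17; inorder splits into left=[], right=[28]
  root=28; inorder splits into left=[], right=[]
  root=7; inorder splits into left=[], right=[]
Reconstructed level-order: [16, 7, 17, 28]


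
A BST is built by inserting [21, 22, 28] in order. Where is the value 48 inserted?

Starting tree (level order): [21, None, 22, None, 28]
Insertion path: 21 -> 22 -> 28
Result: insert 48 as right child of 28
Final tree (level order): [21, None, 22, None, 28, None, 48]


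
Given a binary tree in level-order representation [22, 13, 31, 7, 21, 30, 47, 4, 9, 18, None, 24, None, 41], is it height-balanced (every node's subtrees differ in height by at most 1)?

Tree (level-order array): [22, 13, 31, 7, 21, 30, 47, 4, 9, 18, None, 24, None, 41]
Definition: a tree is height-balanced if, at every node, |h(left) - h(right)| <= 1 (empty subtree has height -1).
Bottom-up per-node check:
  node 4: h_left=-1, h_right=-1, diff=0 [OK], height=0
  node 9: h_left=-1, h_right=-1, diff=0 [OK], height=0
  node 7: h_left=0, h_right=0, diff=0 [OK], height=1
  node 18: h_left=-1, h_right=-1, diff=0 [OK], height=0
  node 21: h_left=0, h_right=-1, diff=1 [OK], height=1
  node 13: h_left=1, h_right=1, diff=0 [OK], height=2
  node 24: h_left=-1, h_right=-1, diff=0 [OK], height=0
  node 30: h_left=0, h_right=-1, diff=1 [OK], height=1
  node 41: h_left=-1, h_right=-1, diff=0 [OK], height=0
  node 47: h_left=0, h_right=-1, diff=1 [OK], height=1
  node 31: h_left=1, h_right=1, diff=0 [OK], height=2
  node 22: h_left=2, h_right=2, diff=0 [OK], height=3
All nodes satisfy the balance condition.
Result: Balanced


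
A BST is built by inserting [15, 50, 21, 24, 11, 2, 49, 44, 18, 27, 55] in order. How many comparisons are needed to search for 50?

Search path for 50: 15 -> 50
Found: True
Comparisons: 2


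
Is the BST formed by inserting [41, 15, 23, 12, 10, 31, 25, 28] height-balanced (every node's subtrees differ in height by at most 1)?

Tree (level-order array): [41, 15, None, 12, 23, 10, None, None, 31, None, None, 25, None, None, 28]
Definition: a tree is height-balanced if, at every node, |h(left) - h(right)| <= 1 (empty subtree has height -1).
Bottom-up per-node check:
  node 10: h_left=-1, h_right=-1, diff=0 [OK], height=0
  node 12: h_left=0, h_right=-1, diff=1 [OK], height=1
  node 28: h_left=-1, h_right=-1, diff=0 [OK], height=0
  node 25: h_left=-1, h_right=0, diff=1 [OK], height=1
  node 31: h_left=1, h_right=-1, diff=2 [FAIL (|1--1|=2 > 1)], height=2
  node 23: h_left=-1, h_right=2, diff=3 [FAIL (|-1-2|=3 > 1)], height=3
  node 15: h_left=1, h_right=3, diff=2 [FAIL (|1-3|=2 > 1)], height=4
  node 41: h_left=4, h_right=-1, diff=5 [FAIL (|4--1|=5 > 1)], height=5
Node 31 violates the condition: |1 - -1| = 2 > 1.
Result: Not balanced


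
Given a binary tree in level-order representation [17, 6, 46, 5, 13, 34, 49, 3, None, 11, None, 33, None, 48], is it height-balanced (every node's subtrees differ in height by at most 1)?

Tree (level-order array): [17, 6, 46, 5, 13, 34, 49, 3, None, 11, None, 33, None, 48]
Definition: a tree is height-balanced if, at every node, |h(left) - h(right)| <= 1 (empty subtree has height -1).
Bottom-up per-node check:
  node 3: h_left=-1, h_right=-1, diff=0 [OK], height=0
  node 5: h_left=0, h_right=-1, diff=1 [OK], height=1
  node 11: h_left=-1, h_right=-1, diff=0 [OK], height=0
  node 13: h_left=0, h_right=-1, diff=1 [OK], height=1
  node 6: h_left=1, h_right=1, diff=0 [OK], height=2
  node 33: h_left=-1, h_right=-1, diff=0 [OK], height=0
  node 34: h_left=0, h_right=-1, diff=1 [OK], height=1
  node 48: h_left=-1, h_right=-1, diff=0 [OK], height=0
  node 49: h_left=0, h_right=-1, diff=1 [OK], height=1
  node 46: h_left=1, h_right=1, diff=0 [OK], height=2
  node 17: h_left=2, h_right=2, diff=0 [OK], height=3
All nodes satisfy the balance condition.
Result: Balanced


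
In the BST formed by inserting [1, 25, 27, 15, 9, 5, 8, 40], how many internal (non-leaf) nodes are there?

Tree built from: [1, 25, 27, 15, 9, 5, 8, 40]
Tree (level-order array): [1, None, 25, 15, 27, 9, None, None, 40, 5, None, None, None, None, 8]
Rule: An internal node has at least one child.
Per-node child counts:
  node 1: 1 child(ren)
  node 25: 2 child(ren)
  node 15: 1 child(ren)
  node 9: 1 child(ren)
  node 5: 1 child(ren)
  node 8: 0 child(ren)
  node 27: 1 child(ren)
  node 40: 0 child(ren)
Matching nodes: [1, 25, 15, 9, 5, 27]
Count of internal (non-leaf) nodes: 6


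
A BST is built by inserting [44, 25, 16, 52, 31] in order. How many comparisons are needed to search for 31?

Search path for 31: 44 -> 25 -> 31
Found: True
Comparisons: 3
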